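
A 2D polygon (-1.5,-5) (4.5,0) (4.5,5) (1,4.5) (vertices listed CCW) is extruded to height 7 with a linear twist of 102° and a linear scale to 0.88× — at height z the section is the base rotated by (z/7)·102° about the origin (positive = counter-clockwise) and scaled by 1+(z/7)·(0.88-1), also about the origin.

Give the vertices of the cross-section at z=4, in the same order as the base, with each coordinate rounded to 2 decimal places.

t = z/height = 4/7 = 0.571429
s = 1 + (scale-1)·z/height = 1 + (0.88-1)·4/7 = 0.931429
θ = twist·z/height = 102°·4/7 = 58.2857° = 1.017278 rad
cos θ = 0.525684, sin θ = 0.850680 (intermediates below are computed at full precision and shown rounded to 5 d.p.)
v1: (-1.5,-5) → rotate → (3.46487,-3.90444) → ×s → (3.22728,-3.63671) → (3.23,-3.64)
v2: (4.5,0) → rotate → (2.36558,3.82806) → ×s → (2.20337,3.56556) → (2.20,3.57)
v3: (4.5,5) → rotate → (-1.88782,6.45648) → ×s → (-1.75837,6.01375) → (-1.76,6.01)
v4: (1,4.5) → rotate → (-3.30238,3.21626) → ×s → (-3.07593,2.99571) → (-3.08,3.00)

Cross-section at z=4: (3.23,-3.64) (2.20,3.57) (-1.76,6.01) (-3.08,3.00)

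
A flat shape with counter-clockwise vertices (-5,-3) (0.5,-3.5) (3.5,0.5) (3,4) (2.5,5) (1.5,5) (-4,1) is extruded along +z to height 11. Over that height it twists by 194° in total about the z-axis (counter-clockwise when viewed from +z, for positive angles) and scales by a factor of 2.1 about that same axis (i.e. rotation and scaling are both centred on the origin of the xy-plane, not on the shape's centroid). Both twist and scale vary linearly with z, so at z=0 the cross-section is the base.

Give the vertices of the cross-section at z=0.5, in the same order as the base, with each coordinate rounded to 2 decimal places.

Cross-section at z=0.5: (-4.71,-3.92) (1.08,-3.55) (3.55,1.08) (2.47,4.63) (1.79,5.59) (0.75,5.43) (-4.31,0.39)

t = z/height = 0.5/11 = 0.0454545
s = 1 + (scale-1)·z/height = 1 + (2.1-1)·0.5/11 = 1.050000
θ = twist·z/height = 194°·0.5/11 = 8.8182° = 0.153906 rad
cos θ = 0.988180, sin θ = 0.153299 (intermediates below are computed at full precision and shown rounded to 5 d.p.)
v1: (-5,-3) → rotate → (-4.48100,-3.73104) → ×s → (-4.70505,-3.91759) → (-4.71,-3.92)
v2: (0.5,-3.5) → rotate → (1.03064,-3.38198) → ×s → (1.08217,-3.55108) → (1.08,-3.55)
v3: (3.5,0.5) → rotate → (3.38198,1.03064) → ×s → (3.55108,1.08217) → (3.55,1.08)
v4: (3,4) → rotate → (2.35134,4.41262) → ×s → (2.46891,4.63325) → (2.47,4.63)
v5: (2.5,5) → rotate → (1.70395,5.32415) → ×s → (1.78915,5.59035) → (1.79,5.59)
v6: (1.5,5) → rotate → (0.71577,5.17085) → ×s → (0.75156,5.42939) → (0.75,5.43)
v7: (-4,1) → rotate → (-4.10602,0.37498) → ×s → (-4.31132,0.39373) → (-4.31,0.39)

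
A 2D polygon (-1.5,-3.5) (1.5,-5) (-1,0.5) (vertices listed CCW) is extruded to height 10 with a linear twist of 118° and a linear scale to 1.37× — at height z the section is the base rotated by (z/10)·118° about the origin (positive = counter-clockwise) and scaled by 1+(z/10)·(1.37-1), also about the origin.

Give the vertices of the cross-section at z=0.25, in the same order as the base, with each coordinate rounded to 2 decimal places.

t = z/height = 0.25/10 = 0.025
s = 1 + (scale-1)·z/height = 1 + (1.37-1)·0.25/10 = 1.009250
θ = twist·z/height = 118°·0.25/10 = 2.9500° = 0.051487 rad
cos θ = 0.998675, sin θ = 0.051464 (intermediates below are computed at full precision and shown rounded to 5 d.p.)
v1: (-1.5,-3.5) → rotate → (-1.31789,-3.57256) → ×s → (-1.33008,-3.60560) → (-1.33,-3.61)
v2: (1.5,-5) → rotate → (1.75533,-4.91618) → ×s → (1.77157,-4.96165) → (1.77,-4.96)
v3: (-1,0.5) → rotate → (-1.02441,0.44787) → ×s → (-1.03388,0.45202) → (-1.03,0.45)

Cross-section at z=0.25: (-1.33,-3.61) (1.77,-4.96) (-1.03,0.45)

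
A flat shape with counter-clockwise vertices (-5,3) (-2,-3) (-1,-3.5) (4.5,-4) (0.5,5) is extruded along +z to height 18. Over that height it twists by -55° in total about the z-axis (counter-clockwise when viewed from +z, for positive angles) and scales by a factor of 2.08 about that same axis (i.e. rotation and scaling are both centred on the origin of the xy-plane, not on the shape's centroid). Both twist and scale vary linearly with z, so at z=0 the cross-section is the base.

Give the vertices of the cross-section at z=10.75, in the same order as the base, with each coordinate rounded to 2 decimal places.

t = z/height = 10.75/18 = 0.597222
s = 1 + (scale-1)·z/height = 1 + (2.08-1)·10.75/18 = 1.645000
θ = twist·z/height = -55°·10.75/18 = -32.8472° = -0.573292 rad
cos θ = 0.840120, sin θ = -0.542401 (intermediates below are computed at full precision and shown rounded to 5 d.p.)
v1: (-5,3) → rotate → (-2.57340,5.23236) → ×s → (-4.23324,8.60724) → (-4.23,8.61)
v2: (-2,-3) → rotate → (-3.30744,-1.43556) → ×s → (-5.44074,-2.36149) → (-5.44,-2.36)
v3: (-1,-3.5) → rotate → (-2.73852,-2.39802) → ×s → (-4.50487,-3.94474) → (-4.50,-3.94)
v4: (4.5,-4) → rotate → (1.61094,-5.80128) → ×s → (2.64999,-9.54311) → (2.65,-9.54)
v5: (0.5,5) → rotate → (3.13206,3.92940) → ×s → (5.15225,6.46386) → (5.15,6.46)

Cross-section at z=10.75: (-4.23,8.61) (-5.44,-2.36) (-4.50,-3.94) (2.65,-9.54) (5.15,6.46)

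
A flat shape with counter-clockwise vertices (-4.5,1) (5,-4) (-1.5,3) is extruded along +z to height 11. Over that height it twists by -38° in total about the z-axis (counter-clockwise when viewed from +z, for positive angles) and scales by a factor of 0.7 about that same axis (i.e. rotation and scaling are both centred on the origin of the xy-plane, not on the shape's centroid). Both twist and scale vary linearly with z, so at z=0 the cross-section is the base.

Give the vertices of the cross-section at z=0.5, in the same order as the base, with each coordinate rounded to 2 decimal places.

Cross-section at z=0.5: (-4.41,1.12) (4.81,-4.09) (-1.39,3.00)

t = z/height = 0.5/11 = 0.0454545
s = 1 + (scale-1)·z/height = 1 + (0.7-1)·0.5/11 = 0.986364
θ = twist·z/height = -38°·0.5/11 = -1.7273° = -0.030147 rad
cos θ = 0.999546, sin θ = -0.030142 (intermediates below are computed at full precision and shown rounded to 5 d.p.)
v1: (-4.5,1) → rotate → (-4.46781,1.13518) → ×s → (-4.40689,1.11970) → (-4.41,1.12)
v2: (5,-4) → rotate → (4.87716,-4.14889) → ×s → (4.81065,-4.09232) → (4.81,-4.09)
v3: (-1.5,3) → rotate → (-1.40889,3.04385) → ×s → (-1.38968,3.00234) → (-1.39,3.00)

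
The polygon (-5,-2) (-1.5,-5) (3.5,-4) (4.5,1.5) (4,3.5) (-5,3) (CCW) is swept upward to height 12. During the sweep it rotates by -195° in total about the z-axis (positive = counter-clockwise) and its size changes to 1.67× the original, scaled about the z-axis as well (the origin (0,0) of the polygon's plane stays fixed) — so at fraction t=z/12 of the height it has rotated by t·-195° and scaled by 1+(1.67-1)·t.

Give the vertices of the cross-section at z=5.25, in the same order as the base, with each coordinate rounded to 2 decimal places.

t = z/height = 5.25/12 = 0.4375
s = 1 + (scale-1)·z/height = 1 + (1.67-1)·5.25/12 = 1.293125
θ = twist·z/height = -195°·5.25/12 = -85.3125° = -1.488984 rad
cos θ = 0.081721, sin θ = -0.996655 (intermediates below are computed at full precision and shown rounded to 5 d.p.)
v1: (-5,-2) → rotate → (-2.40192,4.81983) → ×s → (-3.10598,6.23265) → (-3.11,6.23)
v2: (-1.5,-5) → rotate → (-5.10586,1.08638) → ×s → (-6.60251,1.40482) → (-6.60,1.40)
v3: (3.5,-4) → rotate → (-3.70060,-3.81518) → ×s → (-4.78533,-4.93350) → (-4.79,-4.93)
v4: (4.5,1.5) → rotate → (1.86273,-4.36237) → ×s → (2.40874,-5.64109) → (2.41,-5.64)
v5: (4,3.5) → rotate → (3.81518,-3.70060) → ×s → (4.93350,-4.78533) → (4.93,-4.79)
v6: (-5,3) → rotate → (2.58136,5.22844) → ×s → (3.33802,6.76103) → (3.34,6.76)

Cross-section at z=5.25: (-3.11,6.23) (-6.60,1.40) (-4.79,-4.93) (2.41,-5.64) (4.93,-4.79) (3.34,6.76)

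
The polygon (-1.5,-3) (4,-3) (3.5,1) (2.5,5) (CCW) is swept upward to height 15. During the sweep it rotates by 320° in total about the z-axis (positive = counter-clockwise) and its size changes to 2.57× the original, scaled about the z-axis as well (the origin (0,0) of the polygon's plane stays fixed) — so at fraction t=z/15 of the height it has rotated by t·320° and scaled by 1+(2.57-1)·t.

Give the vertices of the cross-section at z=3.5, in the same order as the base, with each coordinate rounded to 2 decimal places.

t = z/height = 3.5/15 = 0.233333
s = 1 + (scale-1)·z/height = 1 + (2.57-1)·3.5/15 = 1.366333
θ = twist·z/height = 320°·3.5/15 = 74.6667° = 1.303179 rad
cos θ = 0.264434, sin θ = 0.964404 (intermediates below are computed at full precision and shown rounded to 5 d.p.)
v1: (-1.5,-3) → rotate → (2.49656,-2.23991) → ×s → (3.41113,-3.06046) → (3.41,-3.06)
v2: (4,-3) → rotate → (3.95095,3.06431) → ×s → (5.39831,4.18687) → (5.40,4.19)
v3: (3.5,1) → rotate → (-0.03888,3.63985) → ×s → (-0.05313,4.97324) → (-0.05,4.97)
v4: (2.5,5) → rotate → (-4.16093,3.73318) → ×s → (-5.68522,5.10077) → (-5.69,5.10)

Cross-section at z=3.5: (3.41,-3.06) (5.40,4.19) (-0.05,4.97) (-5.69,5.10)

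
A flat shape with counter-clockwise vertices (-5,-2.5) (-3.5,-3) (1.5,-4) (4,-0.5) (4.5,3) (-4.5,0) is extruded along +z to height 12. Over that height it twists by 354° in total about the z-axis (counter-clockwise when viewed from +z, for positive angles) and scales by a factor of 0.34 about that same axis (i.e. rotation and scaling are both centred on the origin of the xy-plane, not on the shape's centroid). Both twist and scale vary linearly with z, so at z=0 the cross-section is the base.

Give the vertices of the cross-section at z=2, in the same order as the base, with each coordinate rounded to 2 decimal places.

t = z/height = 2/12 = 0.166667
s = 1 + (scale-1)·z/height = 1 + (0.34-1)·2/12 = 0.890000
θ = twist·z/height = 354°·2/12 = 59.0000° = 1.029744 rad
cos θ = 0.515038, sin θ = 0.857167 (intermediates below are computed at full precision and shown rounded to 5 d.p.)
v1: (-5,-2.5) → rotate → (-0.43227,-5.57343) → ×s → (-0.38472,-4.96035) → (-0.38,-4.96)
v2: (-3.5,-3) → rotate → (0.76887,-4.54520) → ×s → (0.68429,-4.04523) → (0.68,-4.05)
v3: (1.5,-4) → rotate → (4.20123,-0.77440) → ×s → (3.73909,-0.68922) → (3.74,-0.69)
v4: (4,-0.5) → rotate → (2.48874,3.17115) → ×s → (2.21497,2.82232) → (2.21,2.82)
v5: (4.5,3) → rotate → (-0.25383,5.40237) → ×s → (-0.22591,4.80811) → (-0.23,4.81)
v6: (-4.5,0) → rotate → (-2.31767,-3.85725) → ×s → (-2.06273,-3.43296) → (-2.06,-3.43)

Cross-section at z=2: (-0.38,-4.96) (0.68,-4.05) (3.74,-0.69) (2.21,2.82) (-0.23,4.81) (-2.06,-3.43)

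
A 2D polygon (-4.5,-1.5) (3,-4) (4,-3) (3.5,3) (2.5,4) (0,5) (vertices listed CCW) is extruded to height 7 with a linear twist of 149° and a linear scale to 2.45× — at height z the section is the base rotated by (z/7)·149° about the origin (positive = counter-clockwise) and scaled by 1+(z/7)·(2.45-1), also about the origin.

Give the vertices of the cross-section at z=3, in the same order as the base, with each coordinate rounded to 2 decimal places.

Cross-section at z=3: (-1.03,-7.62) (7.97,1.51) (7.22,3.68) (-1.87,7.24) (-4.04,6.50) (-7.28,3.57)

t = z/height = 3/7 = 0.428571
s = 1 + (scale-1)·z/height = 1 + (2.45-1)·3/7 = 1.621429
θ = twist·z/height = 149°·3/7 = 63.8571° = 1.114517 rad
cos θ = 0.440611, sin θ = 0.897698 (intermediates below are computed at full precision and shown rounded to 5 d.p.)
v1: (-4.5,-1.5) → rotate → (-0.63620,-4.70056) → ×s → (-1.03155,-7.62162) → (-1.03,-7.62)
v2: (3,-4) → rotate → (4.91263,0.93065) → ×s → (7.96547,1.50899) → (7.97,1.51)
v3: (4,-3) → rotate → (4.45554,2.26896) → ×s → (7.22434,3.67896) → (7.22,3.68)
v4: (3.5,3) → rotate → (-1.15096,4.46378) → ×s → (-1.86619,7.23769) → (-1.87,7.24)
v5: (2.5,4) → rotate → (-2.48927,4.00669) → ×s → (-4.03617,6.49656) → (-4.04,6.50)
v6: (0,5) → rotate → (-4.48849,2.20305) → ×s → (-7.27777,3.57209) → (-7.28,3.57)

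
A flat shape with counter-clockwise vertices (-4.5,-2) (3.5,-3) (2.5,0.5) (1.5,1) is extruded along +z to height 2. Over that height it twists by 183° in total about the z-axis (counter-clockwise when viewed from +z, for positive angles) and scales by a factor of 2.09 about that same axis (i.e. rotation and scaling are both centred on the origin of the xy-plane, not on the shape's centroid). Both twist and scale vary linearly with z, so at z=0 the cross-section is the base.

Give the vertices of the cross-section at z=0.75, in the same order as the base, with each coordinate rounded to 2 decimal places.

t = z/height = 0.75/2 = 0.375
s = 1 + (scale-1)·z/height = 1 + (2.09-1)·0.75/2 = 1.408750
θ = twist·z/height = 183°·0.75/2 = 68.6250° = 1.197732 rad
cos θ = 0.364470, sin θ = 0.931215 (intermediates below are computed at full precision and shown rounded to 5 d.p.)
v1: (-4.5,-2) → rotate → (0.22231,-4.91941) → ×s → (0.31318,-6.93022) → (0.31,-6.93)
v2: (3.5,-3) → rotate → (4.06929,2.16584) → ×s → (5.73261,3.05113) → (5.73,3.05)
v3: (2.5,0.5) → rotate → (0.44557,2.51027) → ×s → (0.62770,3.53635) → (0.63,3.54)
v4: (1.5,1) → rotate → (-0.38451,1.76129) → ×s → (-0.54168,2.48122) → (-0.54,2.48)

Cross-section at z=0.75: (0.31,-6.93) (5.73,3.05) (0.63,3.54) (-0.54,2.48)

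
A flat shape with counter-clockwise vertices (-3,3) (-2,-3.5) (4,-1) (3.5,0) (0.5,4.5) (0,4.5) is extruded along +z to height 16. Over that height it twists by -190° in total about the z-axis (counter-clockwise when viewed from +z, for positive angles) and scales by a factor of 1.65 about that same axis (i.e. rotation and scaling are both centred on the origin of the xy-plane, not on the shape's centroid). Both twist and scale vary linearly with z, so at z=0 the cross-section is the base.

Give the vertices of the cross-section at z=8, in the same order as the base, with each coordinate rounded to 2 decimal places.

Cross-section at z=8: (4.31,3.61) (-4.39,3.04) (-1.78,-5.16) (-0.40,-4.62) (5.88,-1.18) (5.94,-0.52)

t = z/height = 8/16 = 0.5
s = 1 + (scale-1)·z/height = 1 + (1.65-1)·8/16 = 1.325000
θ = twist·z/height = -190°·8/16 = -95.0000° = -1.658063 rad
cos θ = -0.087156, sin θ = -0.996195 (intermediates below are computed at full precision and shown rounded to 5 d.p.)
v1: (-3,3) → rotate → (3.25005,2.72712) → ×s → (4.30632,3.61343) → (4.31,3.61)
v2: (-2,-3.5) → rotate → (-3.31237,2.29743) → ×s → (-4.38889,3.04410) → (-4.39,3.04)
v3: (4,-1) → rotate → (-1.34482,-3.89762) → ×s → (-1.78188,-5.16435) → (-1.78,-5.16)
v4: (3.5,0) → rotate → (-0.30505,-3.48668) → ×s → (-0.40418,-4.61985) → (-0.40,-4.62)
v5: (0.5,4.5) → rotate → (4.43930,-0.89030) → ×s → (5.88207,-1.17965) → (5.88,-1.18)
v6: (0,4.5) → rotate → (4.48288,-0.39220) → ×s → (5.93981,-0.51967) → (5.94,-0.52)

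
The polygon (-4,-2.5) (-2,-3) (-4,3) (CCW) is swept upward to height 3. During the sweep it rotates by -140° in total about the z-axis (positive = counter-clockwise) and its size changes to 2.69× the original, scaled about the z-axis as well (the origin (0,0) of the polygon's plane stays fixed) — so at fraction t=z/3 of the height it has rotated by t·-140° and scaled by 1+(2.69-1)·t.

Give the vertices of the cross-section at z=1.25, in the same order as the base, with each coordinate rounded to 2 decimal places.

t = z/height = 1.25/3 = 0.416667
s = 1 + (scale-1)·z/height = 1 + (2.69-1)·1.25/3 = 1.704167
θ = twist·z/height = -140°·1.25/3 = -58.3333° = -1.018109 rad
cos θ = 0.524977, sin θ = -0.851117 (intermediates below are computed at full precision and shown rounded to 5 d.p.)
v1: (-4,-2.5) → rotate → (-4.22770,2.09203) → ×s → (-7.20470,3.56516) → (-7.20,3.57)
v2: (-2,-3) → rotate → (-3.60330,0.12730) → ×s → (-6.14063,0.21695) → (-6.14,0.22)
v3: (-4,3) → rotate → (0.45344,4.97940) → ×s → (0.77274,8.48572) → (0.77,8.49)

Cross-section at z=1.25: (-7.20,3.57) (-6.14,0.22) (0.77,8.49)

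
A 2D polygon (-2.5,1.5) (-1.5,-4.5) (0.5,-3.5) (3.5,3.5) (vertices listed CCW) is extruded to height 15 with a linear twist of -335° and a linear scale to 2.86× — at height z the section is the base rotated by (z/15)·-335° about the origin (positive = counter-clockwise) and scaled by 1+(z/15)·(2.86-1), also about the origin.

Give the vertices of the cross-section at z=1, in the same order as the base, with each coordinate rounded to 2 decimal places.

t = z/height = 1/15 = 0.0666667
s = 1 + (scale-1)·z/height = 1 + (2.86-1)·1/15 = 1.124000
θ = twist·z/height = -335°·1/15 = -22.3333° = -0.389790 rad
cos θ = 0.924989, sin θ = -0.379994 (intermediates below are computed at full precision and shown rounded to 5 d.p.)
v1: (-2.5,1.5) → rotate → (-1.74248,2.33747) → ×s → (-1.95855,2.62732) → (-1.96,2.63)
v2: (-1.5,-4.5) → rotate → (-3.09746,-3.59246) → ×s → (-3.48154,-4.03792) → (-3.48,-4.04)
v3: (0.5,-3.5) → rotate → (-0.86749,-3.42746) → ×s → (-0.97505,-3.85246) → (-0.98,-3.85)
v4: (3.5,3.5) → rotate → (4.56744,1.90748) → ×s → (5.13380,2.14401) → (5.13,2.14)

Cross-section at z=1: (-1.96,2.63) (-3.48,-4.04) (-0.98,-3.85) (5.13,2.14)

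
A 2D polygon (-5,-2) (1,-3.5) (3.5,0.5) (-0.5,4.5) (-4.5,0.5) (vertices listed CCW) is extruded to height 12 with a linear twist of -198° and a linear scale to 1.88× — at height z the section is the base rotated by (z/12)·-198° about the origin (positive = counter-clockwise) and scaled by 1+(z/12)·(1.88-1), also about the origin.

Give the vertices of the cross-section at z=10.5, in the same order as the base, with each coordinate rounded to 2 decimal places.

Cross-section at z=10.5: (8.37,4.56) (-2.49,5.94) (-6.05,-1.61) (1.82,-7.81) (8.01,0.06)

t = z/height = 10.5/12 = 0.875
s = 1 + (scale-1)·z/height = 1 + (1.88-1)·10.5/12 = 1.770000
θ = twist·z/height = -198°·10.5/12 = -173.2500° = -3.023783 rad
cos θ = -0.993068, sin θ = -0.117537 (intermediates below are computed at full precision and shown rounded to 5 d.p.)
v1: (-5,-2) → rotate → (4.73027,2.57382) → ×s → (8.37257,4.55567) → (8.37,4.56)
v2: (1,-3.5) → rotate → (-1.40445,3.35820) → ×s → (-2.48588,5.94402) → (-2.49,5.94)
v3: (3.5,0.5) → rotate → (-3.41697,-0.90792) → ×s → (-6.04804,-1.60701) → (-6.05,-1.61)
v4: (-0.5,4.5) → rotate → (1.02545,-4.41004) → ×s → (1.81505,-7.80577) → (1.82,-7.81)
v5: (-4.5,0.5) → rotate → (4.52758,0.03238) → ×s → (8.01381,0.05732) → (8.01,0.06)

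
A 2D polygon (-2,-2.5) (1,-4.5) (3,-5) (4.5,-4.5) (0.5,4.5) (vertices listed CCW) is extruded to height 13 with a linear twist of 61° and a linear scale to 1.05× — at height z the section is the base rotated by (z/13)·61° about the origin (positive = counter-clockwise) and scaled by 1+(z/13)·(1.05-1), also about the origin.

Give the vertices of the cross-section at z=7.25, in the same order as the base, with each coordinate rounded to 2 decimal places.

Cross-section at z=7.25: (-0.27,-3.28) (3.44,-3.26) (5.43,-2.53) (6.42,-1.25) (-2.16,4.12)

t = z/height = 7.25/13 = 0.557692
s = 1 + (scale-1)·z/height = 1 + (1.05-1)·7.25/13 = 1.027885
θ = twist·z/height = 61°·7.25/13 = 34.0192° = 0.593748 rad
cos θ = 0.828850, sin θ = 0.559471 (intermediates below are computed at full precision and shown rounded to 5 d.p.)
v1: (-2,-2.5) → rotate → (-0.25902,-3.19107) → ×s → (-0.26624,-3.28005) → (-0.27,-3.28)
v2: (1,-4.5) → rotate → (3.34647,-3.17035) → ×s → (3.43978,-3.25876) → (3.44,-3.26)
v3: (3,-5) → rotate → (5.28391,-2.46584) → ×s → (5.43124,-2.53459) → (5.43,-2.53)
v4: (4.5,-4.5) → rotate → (6.24744,-1.21220) → ×s → (6.42165,-1.24601) → (6.42,-1.25)
v5: (0.5,4.5) → rotate → (-2.10320,4.00956) → ×s → (-2.16184,4.12136) → (-2.16,4.12)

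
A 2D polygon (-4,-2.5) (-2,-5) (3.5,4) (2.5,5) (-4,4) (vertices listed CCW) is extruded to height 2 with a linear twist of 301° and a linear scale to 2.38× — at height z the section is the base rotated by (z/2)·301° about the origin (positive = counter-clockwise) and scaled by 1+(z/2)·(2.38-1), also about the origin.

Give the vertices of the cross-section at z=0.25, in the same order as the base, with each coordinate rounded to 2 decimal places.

t = z/height = 0.25/2 = 0.125
s = 1 + (scale-1)·z/height = 1 + (2.38-1)·0.25/2 = 1.172500
θ = twist·z/height = 301°·0.25/2 = 37.6250° = 0.656680 rad
cos θ = 0.792023, sin θ = 0.610491 (intermediates below are computed at full precision and shown rounded to 5 d.p.)
v1: (-4,-2.5) → rotate → (-1.64187,-4.42202) → ×s → (-1.92509,-5.18482) → (-1.93,-5.18)
v2: (-2,-5) → rotate → (1.46841,-5.18110) → ×s → (1.72171,-6.07484) → (1.72,-6.07)
v3: (3.5,4) → rotate → (0.33012,5.30481) → ×s → (0.38706,6.21989) → (0.39,6.22)
v4: (2.5,5) → rotate → (-1.07240,5.48634) → ×s → (-1.25738,6.43274) → (-1.26,6.43)
v5: (-4,4) → rotate → (-5.61006,0.72613) → ×s → (-6.57779,0.85139) → (-6.58,0.85)

Cross-section at z=0.25: (-1.93,-5.18) (1.72,-6.07) (0.39,6.22) (-1.26,6.43) (-6.58,0.85)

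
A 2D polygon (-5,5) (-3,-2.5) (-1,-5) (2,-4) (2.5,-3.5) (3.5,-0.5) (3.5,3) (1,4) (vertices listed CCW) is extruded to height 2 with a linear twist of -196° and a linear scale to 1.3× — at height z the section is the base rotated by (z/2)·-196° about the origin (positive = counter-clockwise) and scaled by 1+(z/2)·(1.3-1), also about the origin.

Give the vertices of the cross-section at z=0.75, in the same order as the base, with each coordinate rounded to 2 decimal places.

Cross-section at z=0.75: (3.75,6.91) (-3.61,2.41) (-5.65,-0.51) (-3.63,-3.40) (-2.94,-3.77) (0.57,-3.89) (4.31,-2.79) (4.58,0.20)

t = z/height = 0.75/2 = 0.375
s = 1 + (scale-1)·z/height = 1 + (1.3-1)·0.75/2 = 1.112500
θ = twist·z/height = -196°·0.75/2 = -73.5000° = -1.282817 rad
cos θ = 0.284015, sin θ = -0.958820 (intermediates below are computed at full precision and shown rounded to 5 d.p.)
v1: (-5,5) → rotate → (3.37402,6.21418) → ×s → (3.75360,6.91327) → (3.75,6.91)
v2: (-3,-2.5) → rotate → (-3.24910,2.16642) → ×s → (-3.61462,2.41014) → (-3.61,2.41)
v3: (-1,-5) → rotate → (-5.07811,-0.46126) → ×s → (-5.64940,-0.51315) → (-5.65,-0.51)
v4: (2,-4) → rotate → (-3.26725,-3.05370) → ×s → (-3.63481,-3.39724) → (-3.63,-3.40)
v5: (2.5,-3.5) → rotate → (-2.64583,-3.39110) → ×s → (-2.94349,-3.77260) → (-2.94,-3.77)
v6: (3.5,-0.5) → rotate → (0.51464,-3.49788) → ×s → (0.57254,-3.89139) → (0.57,-3.89)
v7: (3.5,3) → rotate → (3.87051,-2.50382) → ×s → (4.30595,-2.78550) → (4.31,-2.79)
v8: (1,4) → rotate → (4.11929,0.17724) → ×s → (4.58271,0.19718) → (4.58,0.20)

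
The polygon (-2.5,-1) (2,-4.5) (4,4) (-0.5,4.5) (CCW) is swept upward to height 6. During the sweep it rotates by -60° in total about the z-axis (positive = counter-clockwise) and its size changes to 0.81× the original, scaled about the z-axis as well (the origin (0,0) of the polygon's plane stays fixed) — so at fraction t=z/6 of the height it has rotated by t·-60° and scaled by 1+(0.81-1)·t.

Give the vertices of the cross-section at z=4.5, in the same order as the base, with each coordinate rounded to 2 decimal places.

Cross-section at z=4.5: (-2.12,0.91) (-1.52,-3.94) (4.85,0.00) (2.43,3.03)

t = z/height = 4.5/6 = 0.75
s = 1 + (scale-1)·z/height = 1 + (0.81-1)·4.5/6 = 0.857500
θ = twist·z/height = -60°·4.5/6 = -45.0000° = -0.785398 rad
cos θ = 0.707107, sin θ = -0.707107 (intermediates below are computed at full precision and shown rounded to 5 d.p.)
v1: (-2.5,-1) → rotate → (-2.47487,1.06066) → ×s → (-2.12220,0.90952) → (-2.12,0.91)
v2: (2,-4.5) → rotate → (-1.76777,-4.59619) → ×s → (-1.51586,-3.94124) → (-1.52,-3.94)
v3: (4,4) → rotate → (5.65685,0.00000) → ×s → (4.85075,0.00000) → (4.85,0.00)
v4: (-0.5,4.5) → rotate → (2.82843,3.53553) → ×s → (2.42538,3.03172) → (2.43,3.03)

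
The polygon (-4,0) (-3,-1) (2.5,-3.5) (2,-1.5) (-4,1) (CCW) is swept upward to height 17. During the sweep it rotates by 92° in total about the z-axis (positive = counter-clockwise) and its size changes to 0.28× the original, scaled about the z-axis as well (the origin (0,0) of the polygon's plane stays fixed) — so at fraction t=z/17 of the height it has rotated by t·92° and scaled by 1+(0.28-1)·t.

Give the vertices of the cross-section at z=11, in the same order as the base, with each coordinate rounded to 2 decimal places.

Cross-section at z=11: (-1.08,-1.84) (-0.35,-1.65) (2.29,0.20) (1.23,0.51) (-1.54,-1.57)

t = z/height = 11/17 = 0.647059
s = 1 + (scale-1)·z/height = 1 + (0.28-1)·11/17 = 0.534118
θ = twist·z/height = 92°·11/17 = 59.5294° = 1.038984 rad
cos θ = 0.507096, sin θ = 0.861890 (intermediates below are computed at full precision and shown rounded to 5 d.p.)
v1: (-4,0) → rotate → (-2.02838,-3.44756) → ×s → (-1.08340,-1.84140) → (-1.08,-1.84)
v2: (-3,-1) → rotate → (-0.65940,-3.09276) → ×s → (-0.35220,-1.65190) → (-0.35,-1.65)
v3: (2.5,-3.5) → rotate → (4.28435,0.37989) → ×s → (2.28835,0.20290) → (2.29,0.20)
v4: (2,-1.5) → rotate → (2.30703,0.96314) → ×s → (1.23222,0.51443) → (1.23,0.51)
v5: (-4,1) → rotate → (-2.89027,-2.94046) → ×s → (-1.54375,-1.57055) → (-1.54,-1.57)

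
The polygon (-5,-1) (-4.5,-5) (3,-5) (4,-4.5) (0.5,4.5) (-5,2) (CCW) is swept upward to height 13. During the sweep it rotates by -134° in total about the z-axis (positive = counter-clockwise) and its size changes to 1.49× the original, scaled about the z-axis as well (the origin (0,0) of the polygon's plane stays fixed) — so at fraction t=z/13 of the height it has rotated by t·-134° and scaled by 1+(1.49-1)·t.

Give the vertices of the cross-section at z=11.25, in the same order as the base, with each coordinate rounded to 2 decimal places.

Cross-section at z=11.25: (1.84,7.03) (-3.60,8.88) (-8.27,-0.72) (-8.26,-2.32) (5.45,-3.45) (5.68,5.15)

t = z/height = 11.25/13 = 0.865385
s = 1 + (scale-1)·z/height = 1 + (1.49-1)·11.25/13 = 1.424038
θ = twist·z/height = -134°·11.25/13 = -115.9615° = -2.023911 rad
cos θ = -0.437768, sin θ = -0.899088 (intermediates below are computed at full precision and shown rounded to 5 d.p.)
v1: (-5,-1) → rotate → (1.28975,4.93321) → ×s → (1.83665,7.02508) → (1.84,7.03)
v2: (-4.5,-5) → rotate → (-2.52549,6.23474) → ×s → (-3.59639,8.87850) → (-3.60,8.88)
v3: (3,-5) → rotate → (-5.80874,-0.50843) → ×s → (-8.27187,-0.72402) → (-8.27,-0.72)
v4: (4,-4.5) → rotate → (-5.79697,-1.62640) → ×s → (-8.25510,-2.31605) → (-8.26,-2.32)
v5: (0.5,4.5) → rotate → (3.82701,-2.41950) → ×s → (5.44981,-3.44546) → (5.45,-3.45)
v6: (-5,2) → rotate → (3.98701,3.61991) → ×s → (5.67766,5.15488) → (5.68,5.15)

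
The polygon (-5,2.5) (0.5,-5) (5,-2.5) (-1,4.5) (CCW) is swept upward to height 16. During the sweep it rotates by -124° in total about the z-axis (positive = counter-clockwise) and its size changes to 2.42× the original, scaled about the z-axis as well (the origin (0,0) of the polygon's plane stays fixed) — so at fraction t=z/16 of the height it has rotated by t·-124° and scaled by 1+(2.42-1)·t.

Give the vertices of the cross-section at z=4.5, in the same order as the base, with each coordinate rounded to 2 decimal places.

Cross-section at z=4.5: (-3.74,6.87) (-3.43,-6.14) (3.74,-6.87) (2.45,5.97)

t = z/height = 4.5/16 = 0.28125
s = 1 + (scale-1)·z/height = 1 + (2.42-1)·4.5/16 = 1.399375
θ = twist·z/height = -124°·4.5/16 = -34.8750° = -0.608684 rad
cos θ = 0.820401, sin θ = -0.571788 (intermediates below are computed at full precision and shown rounded to 5 d.p.)
v1: (-5,2.5) → rotate → (-2.67254,4.90994) → ×s → (-3.73988,6.87085) → (-3.74,6.87)
v2: (0.5,-5) → rotate → (-2.44874,-4.38790) → ×s → (-3.42670,-6.14032) → (-3.43,-6.14)
v3: (5,-2.5) → rotate → (2.67254,-4.90994) → ×s → (3.73988,-6.87085) → (3.74,-6.87)
v4: (-1,4.5) → rotate → (1.75264,4.26359) → ×s → (2.45261,5.96637) → (2.45,5.97)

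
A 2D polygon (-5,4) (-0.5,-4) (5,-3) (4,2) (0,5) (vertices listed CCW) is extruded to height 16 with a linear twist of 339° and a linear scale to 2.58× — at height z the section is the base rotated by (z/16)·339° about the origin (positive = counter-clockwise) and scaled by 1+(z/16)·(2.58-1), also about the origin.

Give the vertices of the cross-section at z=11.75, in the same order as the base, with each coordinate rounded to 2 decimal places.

t = z/height = 11.75/16 = 0.734375
s = 1 + (scale-1)·z/height = 1 + (2.58-1)·11.75/16 = 2.160313
θ = twist·z/height = 339°·11.75/16 = 248.9531° = 4.345052 rad
cos θ = -0.359132, sin θ = -0.933287 (intermediates below are computed at full precision and shown rounded to 5 d.p.)
v1: (-5,4) → rotate → (5.52881,3.22991) → ×s → (11.94395,6.97761) → (11.94,6.98)
v2: (-0.5,-4) → rotate → (-3.55358,1.90317) → ×s → (-7.67685,4.11144) → (-7.68,4.11)
v3: (5,-3) → rotate → (-4.59552,-3.58904) → ×s → (-9.92776,-7.75345) → (-9.93,-7.75)
v4: (4,2) → rotate → (0.43005,-4.45141) → ×s → (0.92904,-9.61644) → (0.93,-9.62)
v5: (0,5) → rotate → (4.66643,-1.79566) → ×s → (10.08096,-3.87918) → (10.08,-3.88)

Cross-section at z=11.75: (11.94,6.98) (-7.68,4.11) (-9.93,-7.75) (0.93,-9.62) (10.08,-3.88)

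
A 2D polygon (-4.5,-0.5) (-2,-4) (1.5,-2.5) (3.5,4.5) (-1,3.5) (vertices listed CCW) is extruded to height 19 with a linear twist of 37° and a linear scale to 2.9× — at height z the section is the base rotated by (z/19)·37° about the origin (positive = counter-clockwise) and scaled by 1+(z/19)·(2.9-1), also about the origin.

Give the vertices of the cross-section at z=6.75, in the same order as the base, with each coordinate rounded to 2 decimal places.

t = z/height = 6.75/19 = 0.355263
s = 1 + (scale-1)·z/height = 1 + (2.9-1)·6.75/19 = 1.675000
θ = twist·z/height = 37°·6.75/19 = 13.1447° = 0.229419 rad
cos θ = 0.973799, sin θ = 0.227412 (intermediates below are computed at full precision and shown rounded to 5 d.p.)
v1: (-4.5,-0.5) → rotate → (-4.26839,-1.51025) → ×s → (-7.14955,-2.52967) → (-7.15,-2.53)
v2: (-2,-4) → rotate → (-1.03795,-4.35002) → ×s → (-1.73857,-7.28628) → (-1.74,-7.29)
v3: (1.5,-2.5) → rotate → (2.02923,-2.09338) → ×s → (3.39896,-3.50641) → (3.40,-3.51)
v4: (3.5,4.5) → rotate → (2.38494,5.17804) → ×s → (3.99478,8.67321) → (3.99,8.67)
v5: (-1,3.5) → rotate → (-1.76974,3.18088) → ×s → (-2.96431,5.32798) → (-2.96,5.33)

Cross-section at z=6.75: (-7.15,-2.53) (-1.74,-7.29) (3.40,-3.51) (3.99,8.67) (-2.96,5.33)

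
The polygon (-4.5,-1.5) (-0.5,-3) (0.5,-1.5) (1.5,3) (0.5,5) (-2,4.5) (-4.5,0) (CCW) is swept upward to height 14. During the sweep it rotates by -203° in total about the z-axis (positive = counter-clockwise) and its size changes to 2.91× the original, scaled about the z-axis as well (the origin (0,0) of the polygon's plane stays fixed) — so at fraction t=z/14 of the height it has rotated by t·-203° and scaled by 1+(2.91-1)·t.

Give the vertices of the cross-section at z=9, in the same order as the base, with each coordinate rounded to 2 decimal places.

t = z/height = 9/14 = 0.642857
s = 1 + (scale-1)·z/height = 1 + (2.91-1)·9/14 = 2.227857
θ = twist·z/height = -203°·9/14 = -130.5000° = -2.277655 rad
cos θ = -0.649448, sin θ = -0.760406 (intermediates below are computed at full precision and shown rounded to 5 d.p.)
v1: (-4.5,-1.5) → rotate → (1.78191,4.39600) → ×s → (3.96983,9.79366) → (3.97,9.79)
v2: (-0.5,-3) → rotate → (-1.95649,2.32855) → ×s → (-4.35879,5.18767) → (-4.36,5.19)
v3: (0.5,-1.5) → rotate → (-1.46533,0.59397) → ×s → (-3.26455,1.32328) → (-3.26,1.32)
v4: (1.5,3) → rotate → (1.30705,-3.08895) → ×s → (2.91191,-6.88175) → (2.91,-6.88)
v5: (0.5,5) → rotate → (3.47731,-3.62744) → ×s → (7.74694,-8.08143) → (7.75,-8.08)
v6: (-2,4.5) → rotate → (4.72072,-1.40170) → ×s → (10.51710,-3.12280) → (10.52,-3.12)
v7: (-4.5,0) → rotate → (2.92252,3.42183) → ×s → (6.51095,7.62334) → (6.51,7.62)

Cross-section at z=9: (3.97,9.79) (-4.36,5.19) (-3.26,1.32) (2.91,-6.88) (7.75,-8.08) (10.52,-3.12) (6.51,7.62)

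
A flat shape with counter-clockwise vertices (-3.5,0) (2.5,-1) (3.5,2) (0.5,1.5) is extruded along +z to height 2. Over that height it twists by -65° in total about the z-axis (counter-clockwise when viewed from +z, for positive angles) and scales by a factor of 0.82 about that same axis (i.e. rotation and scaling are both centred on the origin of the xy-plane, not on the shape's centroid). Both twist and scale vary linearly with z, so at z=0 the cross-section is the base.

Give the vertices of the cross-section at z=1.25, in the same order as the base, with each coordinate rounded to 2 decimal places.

Cross-section at z=1.25: (-2.36,2.02) (1.11,-2.12) (3.51,-0.68) (1.20,0.72)

t = z/height = 1.25/2 = 0.625
s = 1 + (scale-1)·z/height = 1 + (0.82-1)·1.25/2 = 0.887500
θ = twist·z/height = -65°·1.25/2 = -40.6250° = -0.709040 rad
cos θ = 0.758987, sin θ = -0.651105 (intermediates below are computed at full precision and shown rounded to 5 d.p.)
v1: (-3.5,0) → rotate → (-2.65646,2.27887) → ×s → (-2.35760,2.02250) → (-2.36,2.02)
v2: (2.5,-1) → rotate → (1.24636,-2.38675) → ×s → (1.10615,-2.11824) → (1.11,-2.12)
v3: (3.5,2) → rotate → (3.95867,-0.76089) → ×s → (3.51332,-0.67529) → (3.51,-0.68)
v4: (0.5,1.5) → rotate → (1.35615,0.81293) → ×s → (1.20358,0.72147) → (1.20,0.72)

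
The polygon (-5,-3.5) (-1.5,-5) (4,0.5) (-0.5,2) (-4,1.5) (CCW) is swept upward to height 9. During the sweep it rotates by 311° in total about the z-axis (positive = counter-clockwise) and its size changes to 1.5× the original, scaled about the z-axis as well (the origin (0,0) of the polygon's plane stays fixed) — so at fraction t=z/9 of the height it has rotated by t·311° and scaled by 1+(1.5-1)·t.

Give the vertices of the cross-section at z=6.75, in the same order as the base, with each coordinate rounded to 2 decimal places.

t = z/height = 6.75/9 = 0.75
s = 1 + (scale-1)·z/height = 1 + (1.5-1)·6.75/9 = 1.375000
θ = twist·z/height = 311°·6.75/9 = 233.2500° = 4.070980 rad
cos θ = -0.598325, sin θ = -0.801254 (intermediates below are computed at full precision and shown rounded to 5 d.p.)
v1: (-5,-3.5) → rotate → (0.18723,6.10041) → ×s → (0.25745,8.38806) → (0.26,8.39)
v2: (-1.5,-5) → rotate → (-3.10878,4.19350) → ×s → (-4.27458,5.76607) → (-4.27,5.77)
v3: (4,0.5) → rotate → (-1.99267,-3.50418) → ×s → (-2.73992,-4.81824) → (-2.74,-4.82)
v4: (-0.5,2) → rotate → (1.90167,-0.79602) → ×s → (2.61480,-1.09453) → (2.61,-1.09)
v5: (-4,1.5) → rotate → (3.59518,2.30753) → ×s → (4.94337,3.17285) → (4.94,3.17)

Cross-section at z=6.75: (0.26,8.39) (-4.27,5.77) (-2.74,-4.82) (2.61,-1.09) (4.94,3.17)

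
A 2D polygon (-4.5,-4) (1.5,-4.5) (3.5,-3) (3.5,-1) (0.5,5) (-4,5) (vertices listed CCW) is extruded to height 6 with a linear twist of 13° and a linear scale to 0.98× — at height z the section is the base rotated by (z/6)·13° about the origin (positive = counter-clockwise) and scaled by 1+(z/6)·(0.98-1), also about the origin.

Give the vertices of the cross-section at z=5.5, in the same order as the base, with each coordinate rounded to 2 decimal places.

t = z/height = 5.5/6 = 0.916667
s = 1 + (scale-1)·z/height = 1 + (0.98-1)·5.5/6 = 0.981667
θ = twist·z/height = 13°·5.5/6 = 11.9167° = 0.207985 rad
cos θ = 0.978449, sin θ = 0.206489 (intermediates below are computed at full precision and shown rounded to 5 d.p.)
v1: (-4.5,-4) → rotate → (-3.57707,-4.84300) → ×s → (-3.51149,-4.75421) → (-3.51,-4.75)
v2: (1.5,-4.5) → rotate → (2.39687,-4.09329) → ×s → (2.35293,-4.01824) → (2.35,-4.02)
v3: (3.5,-3) → rotate → (4.04404,-2.21264) → ×s → (3.96990,-2.17207) → (3.97,-2.17)
v4: (3.5,-1) → rotate → (3.63106,-0.25574) → ×s → (3.56449,-0.25105) → (3.56,-0.25)
v5: (0.5,5) → rotate → (-0.54322,4.99549) → ×s → (-0.53326,4.90391) → (-0.53,4.90)
v6: (-4,5) → rotate → (-4.94624,4.06629) → ×s → (-4.85556,3.99174) → (-4.86,3.99)

Cross-section at z=5.5: (-3.51,-4.75) (2.35,-4.02) (3.97,-2.17) (3.56,-0.25) (-0.53,4.90) (-4.86,3.99)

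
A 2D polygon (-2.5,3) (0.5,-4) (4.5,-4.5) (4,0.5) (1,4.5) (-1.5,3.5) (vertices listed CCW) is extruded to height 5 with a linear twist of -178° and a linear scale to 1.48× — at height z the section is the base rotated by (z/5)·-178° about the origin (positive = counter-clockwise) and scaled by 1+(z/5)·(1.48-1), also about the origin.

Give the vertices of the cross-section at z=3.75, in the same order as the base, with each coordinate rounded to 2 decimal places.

Cross-section at z=3.75: (5.30,-0.34) (-4.41,3.25) (-8.65,-0.23) (-3.25,-4.41) (3.50,-5.20) (4.86,-1.80)

t = z/height = 3.75/5 = 0.75
s = 1 + (scale-1)·z/height = 1 + (1.48-1)·3.75/5 = 1.360000
θ = twist·z/height = -178°·3.75/5 = -133.5000° = -2.330015 rad
cos θ = -0.688355, sin θ = -0.725374 (intermediates below are computed at full precision and shown rounded to 5 d.p.)
v1: (-2.5,3) → rotate → (3.89701,-0.25163) → ×s → (5.29993,-0.34221) → (5.30,-0.34)
v2: (0.5,-4) → rotate → (-3.24567,2.39073) → ×s → (-4.41412,3.25139) → (-4.41,3.25)
v3: (4.5,-4.5) → rotate → (-6.36178,-0.16659) → ×s → (-8.65202,-0.22656) → (-8.65,-0.23)
v4: (4,0.5) → rotate → (-2.39073,-3.24567) → ×s → (-3.25139,-4.41412) → (-3.25,-4.41)
v5: (1,4.5) → rotate → (2.57583,-3.82297) → ×s → (3.50313,-5.19924) → (3.50,-5.20)
v6: (-1.5,3.5) → rotate → (3.57134,-1.32118) → ×s → (4.85703,-1.79680) → (4.86,-1.80)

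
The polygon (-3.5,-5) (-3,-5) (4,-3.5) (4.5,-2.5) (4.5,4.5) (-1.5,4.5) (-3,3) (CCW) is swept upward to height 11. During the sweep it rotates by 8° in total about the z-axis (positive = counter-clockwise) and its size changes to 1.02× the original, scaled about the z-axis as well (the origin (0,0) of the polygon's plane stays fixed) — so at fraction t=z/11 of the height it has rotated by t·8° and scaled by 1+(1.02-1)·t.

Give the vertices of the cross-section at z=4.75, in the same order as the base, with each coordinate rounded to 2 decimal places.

t = z/height = 4.75/11 = 0.431818
s = 1 + (scale-1)·z/height = 1 + (1.02-1)·4.75/11 = 1.008636
θ = twist·z/height = 8°·4.75/11 = 3.4545° = 0.060293 rad
cos θ = 0.998183, sin θ = 0.060257 (intermediates below are computed at full precision and shown rounded to 5 d.p.)
v1: (-3.5,-5) → rotate → (-3.19236,-5.20181) → ×s → (-3.21993,-5.24674) → (-3.22,-5.25)
v2: (-3,-5) → rotate → (-2.69327,-5.17168) → ×s → (-2.71653,-5.21635) → (-2.72,-5.22)
v3: (4,-3.5) → rotate → (4.20363,-3.25261) → ×s → (4.23993,-3.28070) → (4.24,-3.28)
v4: (4.5,-2.5) → rotate → (4.64246,-2.22430) → ×s → (4.68256,-2.24351) → (4.68,-2.24)
v5: (4.5,4.5) → rotate → (4.22067,4.76298) → ×s → (4.25712,4.80411) → (4.26,4.80)
v6: (-1.5,4.5) → rotate → (-1.76843,4.40144) → ×s → (-1.78370,4.43945) → (-1.78,4.44)
v7: (-3,3) → rotate → (-3.17532,2.81378) → ×s → (-3.20274,2.83808) → (-3.20,2.84)

Cross-section at z=4.75: (-3.22,-5.25) (-2.72,-5.22) (4.24,-3.28) (4.68,-2.24) (4.26,4.80) (-1.78,4.44) (-3.20,2.84)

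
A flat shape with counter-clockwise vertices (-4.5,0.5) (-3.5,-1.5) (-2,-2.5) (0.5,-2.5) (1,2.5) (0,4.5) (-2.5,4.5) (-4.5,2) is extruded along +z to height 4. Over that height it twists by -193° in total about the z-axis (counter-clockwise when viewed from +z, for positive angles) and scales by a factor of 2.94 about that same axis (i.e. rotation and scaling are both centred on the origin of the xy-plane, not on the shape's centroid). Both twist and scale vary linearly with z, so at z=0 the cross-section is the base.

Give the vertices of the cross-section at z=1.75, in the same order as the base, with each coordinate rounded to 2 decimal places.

Cross-section at z=1.75: (0.11,8.37) (-3.39,6.17) (-4.96,3.23) (-4.51,-1.37) (4.78,-1.39) (8.28,0.81) (7.83,5.41) (2.87,8.64)

t = z/height = 1.75/4 = 0.4375
s = 1 + (scale-1)·z/height = 1 + (2.94-1)·1.75/4 = 1.848750
θ = twist·z/height = -193°·1.75/4 = -84.4375° = -1.473712 rad
cos θ = 0.096932, sin θ = -0.995291 (intermediates below are computed at full precision and shown rounded to 5 d.p.)
v1: (-4.5,0.5) → rotate → (0.06145,4.52728) → ×s → (0.11361,8.36980) → (0.11,8.37)
v2: (-3.5,-1.5) → rotate → (-1.83220,3.33812) → ×s → (-3.38727,6.17135) → (-3.39,6.17)
v3: (-2,-2.5) → rotate → (-2.68209,1.74825) → ×s → (-4.95852,3.23208) → (-4.96,3.23)
v4: (0.5,-2.5) → rotate → (-2.43976,-0.73997) → ×s → (-4.51051,-1.36803) → (-4.51,-1.37)
v5: (1,2.5) → rotate → (2.58516,-0.75296) → ×s → (4.77931,-1.39204) → (4.78,-1.39)
v6: (0,4.5) → rotate → (4.47881,0.43619) → ×s → (8.28020,0.80641) → (8.28,0.81)
v7: (-2.5,4.5) → rotate → (4.23648,2.92442) → ×s → (7.83219,5.40652) → (7.83,5.41)
v8: (-4.5,2) → rotate → (1.55439,4.67267) → ×s → (2.87368,8.63860) → (2.87,8.64)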